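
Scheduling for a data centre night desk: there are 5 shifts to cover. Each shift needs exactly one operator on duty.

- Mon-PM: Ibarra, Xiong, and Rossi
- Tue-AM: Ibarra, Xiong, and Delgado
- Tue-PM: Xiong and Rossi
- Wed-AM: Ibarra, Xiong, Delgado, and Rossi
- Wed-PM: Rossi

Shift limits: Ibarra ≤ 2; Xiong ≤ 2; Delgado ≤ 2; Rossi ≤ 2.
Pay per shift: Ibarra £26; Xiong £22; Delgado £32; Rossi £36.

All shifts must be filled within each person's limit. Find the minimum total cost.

£132

Wed-PM can only be covered by Rossi, so that assignment is forced.
Picking the cheapest available operator for each shift independently would cost £124, but that ignores the shift limits.
An optimal schedule: Mon-PM→Ibarra, Tue-AM→Ibarra, Tue-PM→Xiong, Wed-AM→Xiong, Wed-PM→Rossi.
Total: 26 + 26 + 22 + 22 + 36 = £132.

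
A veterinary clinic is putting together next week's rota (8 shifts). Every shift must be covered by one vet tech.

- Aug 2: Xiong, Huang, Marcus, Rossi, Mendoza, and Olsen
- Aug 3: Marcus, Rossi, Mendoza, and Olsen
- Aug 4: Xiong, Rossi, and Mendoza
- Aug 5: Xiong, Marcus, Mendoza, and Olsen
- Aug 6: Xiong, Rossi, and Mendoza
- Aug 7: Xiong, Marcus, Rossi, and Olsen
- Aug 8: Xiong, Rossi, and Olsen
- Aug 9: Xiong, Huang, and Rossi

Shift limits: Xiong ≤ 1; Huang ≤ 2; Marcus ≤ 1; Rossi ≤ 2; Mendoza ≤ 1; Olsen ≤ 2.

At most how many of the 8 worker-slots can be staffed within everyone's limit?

8

Total capacity across all vet techs is 1+2+1+2+1+2 = 9, and 8 slots are needed, so at most 8 can be filled.
An assignment achieving 8: Aug 2→Huang, Aug 3→Marcus, Aug 4→Xiong, Aug 5→Mendoza, Aug 6→Rossi, Aug 7→Olsen, Aug 8→Rossi, Aug 9→Huang.
Loads: Xiong 1/1, Huang 2/2, Marcus 1/1, Rossi 2/2, Mendoza 1/1, Olsen 1/2.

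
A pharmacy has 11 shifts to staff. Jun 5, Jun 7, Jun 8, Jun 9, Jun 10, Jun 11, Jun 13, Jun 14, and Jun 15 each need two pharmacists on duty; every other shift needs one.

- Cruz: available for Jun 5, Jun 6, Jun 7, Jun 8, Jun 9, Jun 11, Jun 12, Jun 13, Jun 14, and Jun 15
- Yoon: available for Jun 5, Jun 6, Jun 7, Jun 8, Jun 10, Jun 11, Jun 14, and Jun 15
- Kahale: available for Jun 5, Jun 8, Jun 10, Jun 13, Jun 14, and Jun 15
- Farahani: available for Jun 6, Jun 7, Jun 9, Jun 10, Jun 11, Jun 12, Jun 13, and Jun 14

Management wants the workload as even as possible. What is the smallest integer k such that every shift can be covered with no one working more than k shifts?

5

With 4 pharmacists and 20 worker-slots to fill, someone must work at least ⌈20/4⌉ = 5 shifts, so k ≥ 5.
k = 5 works: Jun 5→Cruz+Yoon, Jun 6→Cruz, Jun 7→Cruz+Yoon, Jun 8→Yoon+Kahale, Jun 9→Cruz+Farahani, Jun 10→Kahale+Farahani, Jun 11→Yoon+Farahani, Jun 12→Cruz, Jun 13→Kahale+Farahani, Jun 14→Kahale+Farahani, Jun 15→Yoon+Kahale.
Loads: Cruz 5, Yoon 5, Kahale 5, Farahani 5 — all ≤ 5.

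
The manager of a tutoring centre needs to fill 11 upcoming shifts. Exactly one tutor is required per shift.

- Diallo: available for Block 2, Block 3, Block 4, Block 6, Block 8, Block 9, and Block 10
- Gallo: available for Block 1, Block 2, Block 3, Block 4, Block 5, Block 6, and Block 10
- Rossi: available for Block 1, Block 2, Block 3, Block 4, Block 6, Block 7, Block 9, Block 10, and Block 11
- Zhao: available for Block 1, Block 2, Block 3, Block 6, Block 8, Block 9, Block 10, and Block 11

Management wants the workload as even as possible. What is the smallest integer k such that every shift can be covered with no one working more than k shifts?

3

With 4 tutors and 11 worker-slots to fill, someone must work at least ⌈11/4⌉ = 3 shifts, so k ≥ 3.
k = 3 works: Block 1→Gallo, Block 2→Gallo, Block 3→Rossi, Block 4→Diallo, Block 5→Gallo, Block 6→Zhao, Block 7→Rossi, Block 8→Diallo, Block 9→Diallo, Block 10→Zhao, Block 11→Rossi.
Loads: Diallo 3, Gallo 3, Rossi 3, Zhao 2 — all ≤ 3.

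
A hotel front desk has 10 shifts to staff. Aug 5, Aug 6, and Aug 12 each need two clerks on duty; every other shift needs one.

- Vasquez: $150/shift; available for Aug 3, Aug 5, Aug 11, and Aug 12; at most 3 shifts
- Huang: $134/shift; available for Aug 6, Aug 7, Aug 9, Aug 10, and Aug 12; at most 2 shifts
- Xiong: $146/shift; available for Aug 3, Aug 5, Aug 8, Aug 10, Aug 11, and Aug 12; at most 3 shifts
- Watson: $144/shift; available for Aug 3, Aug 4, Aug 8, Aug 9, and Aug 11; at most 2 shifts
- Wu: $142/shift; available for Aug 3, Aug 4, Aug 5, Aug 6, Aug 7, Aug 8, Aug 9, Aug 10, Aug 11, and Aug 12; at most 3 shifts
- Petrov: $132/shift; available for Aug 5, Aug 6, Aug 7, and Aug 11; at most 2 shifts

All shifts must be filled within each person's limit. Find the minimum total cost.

$1834

Picking the cheapest available clerk for each shift independently would cost $1774, but that ignores the shift limits.
An optimal schedule: Aug 3→Watson, Aug 4→Wu, Aug 5→Wu+Xiong, Aug 6→Petrov+Huang, Aug 7→Petrov, Aug 8→Wu, Aug 9→Huang, Aug 10→Xiong, Aug 11→Watson, Aug 12→Xiong+Vasquez.
Total: 144 + 142 + 142 + 146 + 132 + 134 + 132 + 142 + 134 + 146 + 144 + 146 + 150 = $1834.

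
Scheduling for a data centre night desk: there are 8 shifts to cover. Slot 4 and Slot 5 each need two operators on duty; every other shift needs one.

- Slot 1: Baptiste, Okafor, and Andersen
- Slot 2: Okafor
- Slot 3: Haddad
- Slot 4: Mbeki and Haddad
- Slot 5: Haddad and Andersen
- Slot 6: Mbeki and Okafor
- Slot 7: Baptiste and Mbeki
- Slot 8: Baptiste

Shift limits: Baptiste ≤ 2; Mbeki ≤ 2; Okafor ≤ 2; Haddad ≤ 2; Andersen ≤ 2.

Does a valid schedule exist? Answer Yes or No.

Total capacity is 10 and 10 slots are needed, so capacity alone doesn't rule it out.
Shifts {Slot 3, Slot 4, Slot 5} need 5 worker-slots in total, but the operators available for any of those shifts (Mbeki, Haddad, and Andersen) can supply at most 4 among them. So no valid schedule exists.

No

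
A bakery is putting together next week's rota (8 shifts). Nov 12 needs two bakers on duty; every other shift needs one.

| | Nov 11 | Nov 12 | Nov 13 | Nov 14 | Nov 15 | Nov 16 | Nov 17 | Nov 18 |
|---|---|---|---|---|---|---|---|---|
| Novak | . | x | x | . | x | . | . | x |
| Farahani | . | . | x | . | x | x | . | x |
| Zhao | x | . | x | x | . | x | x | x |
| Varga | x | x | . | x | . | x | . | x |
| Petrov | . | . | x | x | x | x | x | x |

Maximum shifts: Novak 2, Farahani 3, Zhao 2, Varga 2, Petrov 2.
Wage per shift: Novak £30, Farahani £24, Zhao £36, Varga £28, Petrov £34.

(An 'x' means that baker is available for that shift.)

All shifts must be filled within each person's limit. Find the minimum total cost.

£256

Nov 12 can only be covered by Novak and Varga, so that assignment is forced.
Picking the cheapest available baker for each shift independently would cost £244, but that ignores the shift limits.
An optimal schedule: Nov 11→Varga, Nov 12→Varga+Novak, Nov 13→Farahani, Nov 14→Petrov, Nov 15→Farahani, Nov 16→Farahani, Nov 17→Petrov, Nov 18→Novak.
Total: 28 + 28 + 30 + 24 + 34 + 24 + 24 + 34 + 30 = £256.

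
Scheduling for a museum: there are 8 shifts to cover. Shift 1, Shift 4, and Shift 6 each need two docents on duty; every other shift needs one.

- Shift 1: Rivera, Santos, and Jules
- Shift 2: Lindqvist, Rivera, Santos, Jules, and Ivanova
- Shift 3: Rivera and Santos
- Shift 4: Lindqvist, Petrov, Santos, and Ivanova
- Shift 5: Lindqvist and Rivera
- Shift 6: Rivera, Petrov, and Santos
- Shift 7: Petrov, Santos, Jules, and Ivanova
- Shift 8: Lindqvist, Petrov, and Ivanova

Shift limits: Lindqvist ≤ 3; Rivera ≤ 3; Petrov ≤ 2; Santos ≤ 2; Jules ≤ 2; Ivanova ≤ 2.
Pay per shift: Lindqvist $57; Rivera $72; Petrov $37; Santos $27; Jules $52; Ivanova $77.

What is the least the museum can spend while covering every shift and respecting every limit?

$547

Picking the cheapest available docent for each shift independently would cost $382, but that ignores the shift limits.
An optimal schedule: Shift 1→Santos+Jules, Shift 2→Rivera, Shift 3→Santos, Shift 4→Petrov+Lindqvist, Shift 5→Lindqvist, Shift 6→Petrov+Rivera, Shift 7→Jules, Shift 8→Lindqvist.
Total: 27 + 52 + 72 + 27 + 37 + 57 + 57 + 37 + 72 + 52 + 57 = $547.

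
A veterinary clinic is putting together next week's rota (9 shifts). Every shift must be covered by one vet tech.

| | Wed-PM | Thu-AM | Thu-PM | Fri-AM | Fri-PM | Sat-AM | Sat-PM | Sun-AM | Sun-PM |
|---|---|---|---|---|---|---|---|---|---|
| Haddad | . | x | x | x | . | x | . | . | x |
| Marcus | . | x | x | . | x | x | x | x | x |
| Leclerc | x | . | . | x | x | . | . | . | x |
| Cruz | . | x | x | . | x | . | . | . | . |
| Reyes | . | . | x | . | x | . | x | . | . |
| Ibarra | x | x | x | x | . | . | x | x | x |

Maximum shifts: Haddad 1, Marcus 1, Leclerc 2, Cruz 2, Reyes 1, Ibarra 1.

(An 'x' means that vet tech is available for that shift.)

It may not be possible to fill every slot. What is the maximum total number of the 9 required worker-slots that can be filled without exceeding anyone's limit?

Total capacity across all vet techs is 1+1+2+2+1+1 = 8, and 9 slots are needed, so at most 8 can be filled.
An assignment achieving 8: Wed-PM→Leclerc, Thu-AM→Cruz, Fri-AM→Leclerc, Fri-PM→Cruz, Sat-AM→Haddad, Sat-PM→Reyes, Sun-AM→Marcus, Sun-PM→Ibarra.
Loads: Haddad 1/1, Marcus 1/1, Leclerc 2/2, Cruz 2/2, Reyes 1/1, Ibarra 1/1.

8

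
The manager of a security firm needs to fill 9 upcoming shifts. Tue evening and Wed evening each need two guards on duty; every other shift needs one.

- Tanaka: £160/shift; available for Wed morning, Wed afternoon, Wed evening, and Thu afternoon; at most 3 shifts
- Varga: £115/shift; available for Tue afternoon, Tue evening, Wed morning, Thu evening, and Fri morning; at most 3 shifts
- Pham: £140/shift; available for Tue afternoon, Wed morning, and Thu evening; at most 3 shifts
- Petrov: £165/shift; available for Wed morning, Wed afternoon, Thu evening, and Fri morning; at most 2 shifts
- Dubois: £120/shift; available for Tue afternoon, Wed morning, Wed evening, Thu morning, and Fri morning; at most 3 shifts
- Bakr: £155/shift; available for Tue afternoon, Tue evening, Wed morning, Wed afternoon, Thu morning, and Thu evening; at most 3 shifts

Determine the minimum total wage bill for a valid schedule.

£1475

Tue evening can only be covered by Varga and Bakr, so that assignment is forced.
Wed evening can only be covered by Tanaka and Dubois, so that assignment is forced.
Thu afternoon can only be covered by Tanaka, so that assignment is forced.
Picking the cheapest available guard for each shift independently would cost £1445, but that ignores the shift limits.
An optimal schedule: Tue afternoon→Varga, Tue evening→Varga+Bakr, Wed morning→Dubois, Wed afternoon→Bakr, Wed evening→Dubois+Tanaka, Thu morning→Dubois, Thu afternoon→Tanaka, Thu evening→Pham, Fri morning→Varga.
Total: 115 + 115 + 155 + 120 + 155 + 120 + 160 + 120 + 160 + 140 + 115 = £1475.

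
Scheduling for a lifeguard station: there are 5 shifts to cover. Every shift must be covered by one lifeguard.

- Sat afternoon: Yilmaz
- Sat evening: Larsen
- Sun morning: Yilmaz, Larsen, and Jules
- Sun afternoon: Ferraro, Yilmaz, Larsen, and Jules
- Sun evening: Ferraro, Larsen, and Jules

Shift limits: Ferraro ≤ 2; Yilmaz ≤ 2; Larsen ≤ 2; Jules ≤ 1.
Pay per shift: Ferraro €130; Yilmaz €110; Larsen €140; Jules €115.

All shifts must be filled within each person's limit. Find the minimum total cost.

€605

Sat afternoon can only be covered by Yilmaz, so that assignment is forced.
Sat evening can only be covered by Larsen, so that assignment is forced.
Picking the cheapest available lifeguard for each shift independently would cost €585, but that ignores the shift limits.
An optimal schedule: Sat afternoon→Yilmaz, Sat evening→Larsen, Sun morning→Yilmaz, Sun afternoon→Ferraro, Sun evening→Jules.
Total: 110 + 140 + 110 + 130 + 115 = €605.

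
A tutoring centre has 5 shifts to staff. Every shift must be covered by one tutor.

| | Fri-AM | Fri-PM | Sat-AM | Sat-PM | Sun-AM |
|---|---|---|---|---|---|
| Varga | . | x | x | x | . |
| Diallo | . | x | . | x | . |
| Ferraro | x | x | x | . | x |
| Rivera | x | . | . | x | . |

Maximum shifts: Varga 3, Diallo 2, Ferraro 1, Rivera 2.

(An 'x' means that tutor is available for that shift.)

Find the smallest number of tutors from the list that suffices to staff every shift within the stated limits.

5 slots to fill and no one can take more than 3, so at least ⌈5/3⌉ = 2 tutors are needed.
Shifts {Fri-AM, Fri-PM, Sun-AM} need 3 slots, but among the tutors available for them (Varga, Diallo, Ferraro, and Rivera) any 2 together supply at most 2. So 2 tutors are not enough.
Varga, Ferraro, and Rivera alone can cover everything: Fri-AM→Rivera, Fri-PM→Varga, Sat-AM→Varga, Sat-PM→Varga, Sun-AM→Ferraro.

3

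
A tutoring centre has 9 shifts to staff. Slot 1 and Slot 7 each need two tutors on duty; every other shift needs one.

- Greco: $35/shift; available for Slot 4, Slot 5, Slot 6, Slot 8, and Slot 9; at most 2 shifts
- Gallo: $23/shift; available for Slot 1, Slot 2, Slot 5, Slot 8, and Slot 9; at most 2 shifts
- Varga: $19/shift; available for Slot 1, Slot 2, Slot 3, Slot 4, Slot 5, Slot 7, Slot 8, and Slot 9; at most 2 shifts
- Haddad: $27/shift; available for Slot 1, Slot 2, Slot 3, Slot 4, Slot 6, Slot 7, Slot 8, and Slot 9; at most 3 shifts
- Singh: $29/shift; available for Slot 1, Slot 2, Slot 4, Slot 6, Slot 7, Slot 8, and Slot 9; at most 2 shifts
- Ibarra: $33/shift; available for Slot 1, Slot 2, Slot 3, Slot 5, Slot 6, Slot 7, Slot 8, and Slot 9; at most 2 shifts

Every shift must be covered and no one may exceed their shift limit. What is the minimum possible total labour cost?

Picking the cheapest available tutor for each shift independently would cost $229, but that ignores the shift limits.
An optimal schedule: Slot 1→Singh+Ibarra, Slot 2→Gallo, Slot 3→Varga, Slot 4→Varga, Slot 5→Gallo, Slot 6→Haddad, Slot 7→Haddad+Singh, Slot 8→Haddad, Slot 9→Ibarra.
Total: 29 + 33 + 23 + 19 + 19 + 23 + 27 + 27 + 29 + 27 + 33 = $289.

$289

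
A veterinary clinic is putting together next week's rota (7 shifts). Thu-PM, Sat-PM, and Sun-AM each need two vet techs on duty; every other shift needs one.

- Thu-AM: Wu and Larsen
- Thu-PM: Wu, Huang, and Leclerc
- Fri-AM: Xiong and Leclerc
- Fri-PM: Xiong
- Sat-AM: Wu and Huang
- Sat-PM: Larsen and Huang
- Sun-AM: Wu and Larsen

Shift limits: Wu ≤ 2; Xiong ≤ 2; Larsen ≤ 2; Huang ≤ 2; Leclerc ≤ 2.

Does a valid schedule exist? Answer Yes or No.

Total capacity is 10 and 10 slots are needed, so capacity alone doesn't rule it out.
Shifts {Thu-AM, Thu-PM, Sat-AM, Sat-PM, Sun-AM} need 8 worker-slots in total, but the vet techs available for any of those shifts (Wu, Larsen, Huang, and Leclerc) can supply at most 7 among them. So no valid schedule exists.

No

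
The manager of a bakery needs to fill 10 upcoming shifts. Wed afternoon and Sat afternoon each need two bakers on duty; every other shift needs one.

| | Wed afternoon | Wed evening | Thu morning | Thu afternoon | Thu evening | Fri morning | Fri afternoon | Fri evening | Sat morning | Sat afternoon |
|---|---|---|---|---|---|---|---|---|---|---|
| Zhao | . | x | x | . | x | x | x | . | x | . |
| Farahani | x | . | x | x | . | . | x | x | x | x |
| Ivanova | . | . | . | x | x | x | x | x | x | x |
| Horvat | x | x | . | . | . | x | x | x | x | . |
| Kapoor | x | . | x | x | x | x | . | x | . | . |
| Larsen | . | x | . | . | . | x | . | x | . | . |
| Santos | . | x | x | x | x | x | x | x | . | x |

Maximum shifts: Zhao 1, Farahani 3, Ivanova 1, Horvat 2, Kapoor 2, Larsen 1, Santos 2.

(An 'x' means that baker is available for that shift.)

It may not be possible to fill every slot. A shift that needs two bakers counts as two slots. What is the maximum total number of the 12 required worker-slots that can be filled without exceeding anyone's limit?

12

Total capacity across all bakers is 1+3+1+2+2+1+2 = 12, and 12 slots are needed, so at most 12 can be filled.
An assignment achieving 12: Wed afternoon→Farahani+Horvat, Wed evening→Zhao, Thu morning→Farahani, Thu afternoon→Kapoor, Thu evening→Kapoor, Fri morning→Larsen, Fri afternoon→Santos, Fri evening→Santos, Sat morning→Horvat, Sat afternoon→Farahani+Ivanova.
Loads: Zhao 1/1, Farahani 3/3, Ivanova 1/1, Horvat 2/2, Kapoor 2/2, Larsen 1/1, Santos 2/2.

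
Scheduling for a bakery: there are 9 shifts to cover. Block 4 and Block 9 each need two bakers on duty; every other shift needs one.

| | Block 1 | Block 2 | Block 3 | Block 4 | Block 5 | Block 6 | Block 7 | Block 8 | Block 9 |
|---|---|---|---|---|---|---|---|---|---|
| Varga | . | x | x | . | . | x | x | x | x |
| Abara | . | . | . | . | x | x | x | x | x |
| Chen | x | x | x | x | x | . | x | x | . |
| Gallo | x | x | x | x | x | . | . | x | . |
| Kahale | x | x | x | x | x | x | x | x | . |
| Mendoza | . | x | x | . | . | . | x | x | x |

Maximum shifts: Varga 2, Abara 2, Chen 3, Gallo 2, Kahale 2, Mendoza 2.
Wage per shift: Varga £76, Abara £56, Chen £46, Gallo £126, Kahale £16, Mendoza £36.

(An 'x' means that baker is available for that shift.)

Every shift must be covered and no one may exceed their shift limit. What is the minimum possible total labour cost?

£506

Picking the cheapest available baker for each shift independently would cost £266, but that ignores the shift limits.
An optimal schedule: Block 1→Kahale, Block 2→Mendoza, Block 3→Chen, Block 4→Kahale+Chen, Block 5→Chen, Block 6→Abara, Block 7→Varga, Block 8→Varga, Block 9→Mendoza+Abara.
Total: 16 + 36 + 46 + 16 + 46 + 46 + 56 + 76 + 76 + 36 + 56 = £506.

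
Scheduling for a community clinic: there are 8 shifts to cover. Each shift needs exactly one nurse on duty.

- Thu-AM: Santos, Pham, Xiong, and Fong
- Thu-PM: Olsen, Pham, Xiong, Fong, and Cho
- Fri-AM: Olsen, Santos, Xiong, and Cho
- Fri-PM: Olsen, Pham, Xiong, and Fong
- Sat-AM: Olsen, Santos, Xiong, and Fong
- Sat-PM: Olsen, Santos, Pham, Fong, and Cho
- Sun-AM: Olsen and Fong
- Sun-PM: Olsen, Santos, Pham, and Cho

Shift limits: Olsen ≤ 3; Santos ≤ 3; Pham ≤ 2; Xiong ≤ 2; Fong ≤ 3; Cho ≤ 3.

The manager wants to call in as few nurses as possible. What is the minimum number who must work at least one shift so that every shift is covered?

3

8 slots to fill and no one can take more than 3, so at least ⌈8/3⌉ = 3 nurses are needed.
Olsen, Santos, and Pham alone can cover everything: Thu-AM→Santos, Thu-PM→Olsen, Fri-AM→Olsen, Fri-PM→Pham, Sat-AM→Santos, Sat-PM→Santos, Sun-AM→Olsen, Sun-PM→Pham.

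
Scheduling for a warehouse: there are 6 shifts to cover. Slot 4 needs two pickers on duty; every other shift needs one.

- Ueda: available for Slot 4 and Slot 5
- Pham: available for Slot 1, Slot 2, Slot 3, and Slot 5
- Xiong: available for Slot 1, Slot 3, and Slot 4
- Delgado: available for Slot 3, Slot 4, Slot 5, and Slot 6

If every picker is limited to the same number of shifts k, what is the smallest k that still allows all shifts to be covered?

With 4 pickers and 7 worker-slots to fill, someone must work at least ⌈7/4⌉ = 2 shifts, so k ≥ 2.
k = 2 works: Slot 1→Pham, Slot 2→Pham, Slot 3→Xiong, Slot 4→Ueda+Xiong, Slot 5→Ueda, Slot 6→Delgado.
Loads: Ueda 2, Pham 2, Xiong 2, Delgado 1 — all ≤ 2.

2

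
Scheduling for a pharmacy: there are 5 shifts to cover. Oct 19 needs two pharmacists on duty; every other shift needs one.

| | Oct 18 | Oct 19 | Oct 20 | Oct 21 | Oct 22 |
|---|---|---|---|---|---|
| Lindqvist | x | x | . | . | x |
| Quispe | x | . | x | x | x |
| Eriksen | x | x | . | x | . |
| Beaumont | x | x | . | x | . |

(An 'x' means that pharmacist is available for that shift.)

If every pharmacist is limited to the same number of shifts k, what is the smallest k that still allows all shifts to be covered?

2

With 4 pharmacists and 6 worker-slots to fill, someone must work at least ⌈6/4⌉ = 2 shifts, so k ≥ 2.
k = 2 works: Oct 18→Eriksen, Oct 19→Lindqvist+Eriksen, Oct 20→Quispe, Oct 21→Quispe, Oct 22→Lindqvist.
Loads: Lindqvist 2, Quispe 2, Eriksen 2, Beaumont 0 — all ≤ 2.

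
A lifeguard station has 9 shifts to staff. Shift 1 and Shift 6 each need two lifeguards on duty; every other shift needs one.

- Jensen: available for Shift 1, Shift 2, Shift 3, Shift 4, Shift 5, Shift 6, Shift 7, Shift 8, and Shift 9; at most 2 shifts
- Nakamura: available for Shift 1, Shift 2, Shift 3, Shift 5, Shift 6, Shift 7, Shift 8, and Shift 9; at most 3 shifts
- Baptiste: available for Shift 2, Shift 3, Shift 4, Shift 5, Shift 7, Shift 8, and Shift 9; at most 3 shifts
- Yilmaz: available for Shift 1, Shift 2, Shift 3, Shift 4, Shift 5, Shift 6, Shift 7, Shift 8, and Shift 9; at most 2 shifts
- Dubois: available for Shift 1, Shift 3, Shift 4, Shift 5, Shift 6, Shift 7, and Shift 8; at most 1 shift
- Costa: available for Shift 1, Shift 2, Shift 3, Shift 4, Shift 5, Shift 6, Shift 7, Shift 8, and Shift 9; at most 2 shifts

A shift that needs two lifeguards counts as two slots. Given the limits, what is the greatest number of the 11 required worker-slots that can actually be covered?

Total capacity across all lifeguards is 2+3+3+2+1+2 = 13, and 11 slots are needed, so at most 11 can be filled.
An assignment achieving 11: Shift 1→Jensen+Nakamura, Shift 2→Jensen, Shift 3→Baptiste, Shift 4→Baptiste, Shift 5→Baptiste, Shift 6→Nakamura+Yilmaz, Shift 7→Yilmaz, Shift 8→Dubois, Shift 9→Nakamura.
Loads: Jensen 2/2, Nakamura 3/3, Baptiste 3/3, Yilmaz 2/2, Dubois 1/1, Costa 0/2.

11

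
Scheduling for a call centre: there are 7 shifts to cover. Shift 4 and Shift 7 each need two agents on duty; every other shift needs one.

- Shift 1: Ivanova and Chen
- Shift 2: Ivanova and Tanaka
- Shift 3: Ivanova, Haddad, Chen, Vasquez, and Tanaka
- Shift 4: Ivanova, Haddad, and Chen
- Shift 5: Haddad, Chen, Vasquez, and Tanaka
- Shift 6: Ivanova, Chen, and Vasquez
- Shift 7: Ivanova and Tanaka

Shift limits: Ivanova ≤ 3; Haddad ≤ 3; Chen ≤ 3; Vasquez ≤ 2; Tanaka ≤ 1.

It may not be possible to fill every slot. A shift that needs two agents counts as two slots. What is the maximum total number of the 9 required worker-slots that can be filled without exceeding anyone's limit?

Total capacity across all agents is 3+3+3+2+1 = 12, and 9 slots are needed, so at most 9 can be filled.
An assignment achieving 9: Shift 1→Ivanova, Shift 2→Ivanova, Shift 3→Haddad, Shift 4→Haddad+Chen, Shift 5→Haddad, Shift 6→Chen, Shift 7→Ivanova+Tanaka.
Loads: Ivanova 3/3, Haddad 3/3, Chen 2/3, Vasquez 0/2, Tanaka 1/1.

9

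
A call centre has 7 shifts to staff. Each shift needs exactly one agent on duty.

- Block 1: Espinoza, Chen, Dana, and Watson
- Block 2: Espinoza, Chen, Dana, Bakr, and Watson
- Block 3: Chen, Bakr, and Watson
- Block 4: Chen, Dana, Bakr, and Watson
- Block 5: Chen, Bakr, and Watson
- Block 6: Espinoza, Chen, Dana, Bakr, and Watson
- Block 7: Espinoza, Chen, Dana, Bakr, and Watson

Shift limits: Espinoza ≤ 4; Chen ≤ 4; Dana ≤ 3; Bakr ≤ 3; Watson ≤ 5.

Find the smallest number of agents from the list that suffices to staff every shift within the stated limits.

7 slots to fill and no one can take more than 5, so at least ⌈7/5⌉ = 2 agents are needed.
Espinoza and Chen alone can cover everything: Block 1→Espinoza, Block 2→Espinoza, Block 3→Chen, Block 4→Chen, Block 5→Chen, Block 6→Espinoza, Block 7→Espinoza.

2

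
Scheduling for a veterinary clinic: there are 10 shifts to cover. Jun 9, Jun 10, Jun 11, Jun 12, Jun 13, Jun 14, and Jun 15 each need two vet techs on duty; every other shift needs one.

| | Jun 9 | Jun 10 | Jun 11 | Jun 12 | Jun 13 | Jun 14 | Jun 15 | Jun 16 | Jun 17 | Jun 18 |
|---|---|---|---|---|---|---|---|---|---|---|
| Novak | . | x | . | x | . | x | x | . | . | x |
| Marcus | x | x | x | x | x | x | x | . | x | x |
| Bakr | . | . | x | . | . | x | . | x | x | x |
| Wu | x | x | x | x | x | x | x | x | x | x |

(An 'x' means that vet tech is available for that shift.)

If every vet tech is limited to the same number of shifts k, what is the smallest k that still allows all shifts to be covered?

5

With 4 vet techs and 17 worker-slots to fill, someone must work at least ⌈17/4⌉ = 5 shifts, so k ≥ 5.
k = 5 works: Jun 9→Marcus+Wu, Jun 10→Novak+Marcus, Jun 11→Marcus+Bakr, Jun 12→Novak+Marcus, Jun 13→Marcus+Wu, Jun 14→Novak+Bakr, Jun 15→Novak+Wu, Jun 16→Bakr, Jun 17→Bakr, Jun 18→Novak.
Loads: Novak 5, Marcus 5, Bakr 4, Wu 3 — all ≤ 5.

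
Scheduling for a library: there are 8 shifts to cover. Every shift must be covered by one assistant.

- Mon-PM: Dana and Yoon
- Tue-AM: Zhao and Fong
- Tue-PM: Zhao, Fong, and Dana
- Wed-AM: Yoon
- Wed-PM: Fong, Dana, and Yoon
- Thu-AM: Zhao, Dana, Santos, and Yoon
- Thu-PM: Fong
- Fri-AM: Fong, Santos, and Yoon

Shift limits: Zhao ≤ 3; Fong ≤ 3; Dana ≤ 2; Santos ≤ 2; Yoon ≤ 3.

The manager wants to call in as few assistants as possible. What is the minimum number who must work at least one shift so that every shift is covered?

3

8 slots to fill and no one can take more than 3, so at least ⌈8/3⌉ = 3 assistants are needed.
Zhao, Fong, and Yoon alone can cover everything: Mon-PM→Yoon, Tue-AM→Zhao, Tue-PM→Zhao, Wed-AM→Yoon, Wed-PM→Fong, Thu-AM→Zhao, Thu-PM→Fong, Fri-AM→Fong.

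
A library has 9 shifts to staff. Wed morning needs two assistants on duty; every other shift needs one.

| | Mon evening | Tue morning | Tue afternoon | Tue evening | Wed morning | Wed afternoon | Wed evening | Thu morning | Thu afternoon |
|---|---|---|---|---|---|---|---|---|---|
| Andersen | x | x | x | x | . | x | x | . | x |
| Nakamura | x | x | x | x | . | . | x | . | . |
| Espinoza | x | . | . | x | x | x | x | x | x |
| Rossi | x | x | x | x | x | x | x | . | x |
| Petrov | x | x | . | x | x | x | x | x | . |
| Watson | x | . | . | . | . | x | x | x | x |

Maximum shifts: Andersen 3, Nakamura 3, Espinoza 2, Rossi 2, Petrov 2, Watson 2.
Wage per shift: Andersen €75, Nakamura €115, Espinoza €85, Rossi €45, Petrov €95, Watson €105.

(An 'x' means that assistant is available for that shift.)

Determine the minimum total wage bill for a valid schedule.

€780

Picking the cheapest available assistant for each shift independently would cost €530, but that ignores the shift limits.
An optimal schedule: Mon evening→Petrov, Tue morning→Andersen, Tue afternoon→Rossi, Tue evening→Andersen, Wed morning→Rossi+Espinoza, Wed afternoon→Petrov, Wed evening→Watson, Thu morning→Espinoza, Thu afternoon→Andersen.
Total: 95 + 75 + 45 + 75 + 45 + 85 + 95 + 105 + 85 + 75 = €780.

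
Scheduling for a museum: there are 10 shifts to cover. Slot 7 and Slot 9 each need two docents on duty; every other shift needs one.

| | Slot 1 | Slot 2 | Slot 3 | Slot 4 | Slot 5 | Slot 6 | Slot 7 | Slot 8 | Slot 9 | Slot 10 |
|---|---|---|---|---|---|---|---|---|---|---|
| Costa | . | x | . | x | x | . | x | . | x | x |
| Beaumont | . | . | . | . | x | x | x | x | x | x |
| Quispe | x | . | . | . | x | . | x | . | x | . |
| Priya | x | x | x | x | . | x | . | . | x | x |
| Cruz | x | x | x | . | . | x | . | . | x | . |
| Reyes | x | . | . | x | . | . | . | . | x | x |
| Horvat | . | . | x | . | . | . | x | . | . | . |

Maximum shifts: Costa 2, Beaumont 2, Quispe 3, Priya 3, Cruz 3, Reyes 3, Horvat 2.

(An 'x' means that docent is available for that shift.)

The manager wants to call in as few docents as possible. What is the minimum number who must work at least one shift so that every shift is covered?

12 slots to fill and no one can take more than 3, so at least ⌈12/3⌉ = 4 docents are needed.
No set of 4 docents can cover every shift (each such set leaves at least one shift with no one available or exceeds a cap).
Costa, Beaumont, Quispe, Priya, and Cruz alone can cover everything: Slot 1→Quispe, Slot 2→Costa, Slot 3→Priya, Slot 4→Costa, Slot 5→Quispe, Slot 6→Cruz, Slot 7→Beaumont+Quispe, Slot 8→Beaumont, Slot 9→Priya+Cruz, Slot 10→Priya.

5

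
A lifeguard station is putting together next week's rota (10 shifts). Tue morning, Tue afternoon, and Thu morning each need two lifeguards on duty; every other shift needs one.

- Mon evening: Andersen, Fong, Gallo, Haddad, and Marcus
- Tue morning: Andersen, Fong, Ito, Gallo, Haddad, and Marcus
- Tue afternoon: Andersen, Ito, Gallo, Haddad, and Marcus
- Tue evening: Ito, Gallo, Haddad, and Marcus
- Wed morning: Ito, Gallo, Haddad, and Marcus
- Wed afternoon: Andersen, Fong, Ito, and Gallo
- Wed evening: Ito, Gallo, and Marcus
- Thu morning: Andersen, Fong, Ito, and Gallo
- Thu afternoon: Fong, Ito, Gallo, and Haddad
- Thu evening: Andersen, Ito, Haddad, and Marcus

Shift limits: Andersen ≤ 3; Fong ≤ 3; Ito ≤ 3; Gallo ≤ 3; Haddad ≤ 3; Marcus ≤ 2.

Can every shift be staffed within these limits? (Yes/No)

Yes

One valid schedule: Mon evening→Andersen, Tue morning→Fong+Gallo, Tue afternoon→Gallo+Haddad, Tue evening→Ito, Wed morning→Ito, Wed afternoon→Andersen, Wed evening→Ito, Thu morning→Fong+Gallo, Thu afternoon→Fong, Thu evening→Andersen.
Loads: Andersen 3/3, Fong 3/3, Ito 3/3, Gallo 3/3, Haddad 1/3, Marcus 0/2 — all within limits.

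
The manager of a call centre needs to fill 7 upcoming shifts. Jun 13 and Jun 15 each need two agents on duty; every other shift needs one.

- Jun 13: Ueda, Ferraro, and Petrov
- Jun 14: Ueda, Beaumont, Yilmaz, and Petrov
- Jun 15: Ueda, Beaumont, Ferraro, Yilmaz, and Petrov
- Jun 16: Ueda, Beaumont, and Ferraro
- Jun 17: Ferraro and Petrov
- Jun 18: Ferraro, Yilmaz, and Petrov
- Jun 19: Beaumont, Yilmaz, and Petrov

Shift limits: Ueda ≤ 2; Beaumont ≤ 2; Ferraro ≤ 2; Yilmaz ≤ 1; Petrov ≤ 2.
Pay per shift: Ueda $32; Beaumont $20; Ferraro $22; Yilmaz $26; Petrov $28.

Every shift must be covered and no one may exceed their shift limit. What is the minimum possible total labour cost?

$230

Picking the cheapest available agent for each shift independently would cost $196, but that ignores the shift limits.
An optimal schedule: Jun 13→Ueda+Ferraro, Jun 14→Petrov, Jun 15→Beaumont+Petrov, Jun 16→Ueda, Jun 17→Ferraro, Jun 18→Yilmaz, Jun 19→Beaumont.
Total: 32 + 22 + 28 + 20 + 28 + 32 + 22 + 26 + 20 = $230.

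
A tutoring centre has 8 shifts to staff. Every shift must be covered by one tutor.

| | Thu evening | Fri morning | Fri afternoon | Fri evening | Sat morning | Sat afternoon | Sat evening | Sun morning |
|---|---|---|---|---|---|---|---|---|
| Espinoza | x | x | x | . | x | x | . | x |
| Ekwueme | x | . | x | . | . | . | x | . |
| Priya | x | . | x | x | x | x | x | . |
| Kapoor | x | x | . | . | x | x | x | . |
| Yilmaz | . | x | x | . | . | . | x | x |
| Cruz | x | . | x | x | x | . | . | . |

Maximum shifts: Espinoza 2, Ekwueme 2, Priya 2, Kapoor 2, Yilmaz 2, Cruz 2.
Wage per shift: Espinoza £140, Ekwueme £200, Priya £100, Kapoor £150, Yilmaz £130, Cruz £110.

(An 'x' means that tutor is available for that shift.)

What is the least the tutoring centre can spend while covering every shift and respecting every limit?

Picking the cheapest available tutor for each shift independently would cost £860, but that ignores the shift limits.
An optimal schedule: Thu evening→Cruz, Fri morning→Yilmaz, Fri afternoon→Espinoza, Fri evening→Priya, Sat morning→Cruz, Sat afternoon→Espinoza, Sat evening→Priya, Sun morning→Yilmaz.
Total: 110 + 130 + 140 + 100 + 110 + 140 + 100 + 130 = £960.

£960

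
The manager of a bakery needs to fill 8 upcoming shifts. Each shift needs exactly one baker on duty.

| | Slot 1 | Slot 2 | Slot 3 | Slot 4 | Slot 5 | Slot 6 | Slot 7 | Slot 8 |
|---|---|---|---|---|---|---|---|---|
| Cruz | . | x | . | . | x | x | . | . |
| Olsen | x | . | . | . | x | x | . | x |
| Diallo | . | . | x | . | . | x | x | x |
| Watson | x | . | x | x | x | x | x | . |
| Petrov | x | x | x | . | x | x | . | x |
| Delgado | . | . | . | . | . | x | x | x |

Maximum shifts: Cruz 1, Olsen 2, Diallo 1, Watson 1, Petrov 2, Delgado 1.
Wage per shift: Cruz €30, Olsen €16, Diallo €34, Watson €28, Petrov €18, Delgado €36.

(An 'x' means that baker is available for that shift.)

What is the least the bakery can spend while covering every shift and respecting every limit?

€196

Slot 4 can only be covered by Watson, so that assignment is forced.
Picking the cheapest available baker for each shift independently would cost €156, but that ignores the shift limits.
An optimal schedule: Slot 1→Olsen, Slot 2→Cruz, Slot 3→Diallo, Slot 4→Watson, Slot 5→Olsen, Slot 6→Petrov, Slot 7→Delgado, Slot 8→Petrov.
Total: 16 + 30 + 34 + 28 + 16 + 18 + 36 + 18 = €196.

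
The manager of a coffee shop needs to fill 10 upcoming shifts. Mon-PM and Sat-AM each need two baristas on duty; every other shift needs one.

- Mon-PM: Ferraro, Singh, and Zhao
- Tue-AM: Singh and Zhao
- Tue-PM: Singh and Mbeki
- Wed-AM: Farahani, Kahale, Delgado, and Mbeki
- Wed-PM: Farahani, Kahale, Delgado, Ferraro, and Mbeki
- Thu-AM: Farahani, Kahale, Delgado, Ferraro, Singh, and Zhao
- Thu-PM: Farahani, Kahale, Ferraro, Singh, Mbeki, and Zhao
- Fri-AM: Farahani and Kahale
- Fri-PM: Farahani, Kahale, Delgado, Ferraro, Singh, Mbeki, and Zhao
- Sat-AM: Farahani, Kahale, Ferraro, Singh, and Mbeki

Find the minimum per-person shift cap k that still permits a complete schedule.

With 7 baristas and 12 worker-slots to fill, someone must work at least ⌈12/7⌉ = 2 shifts, so k ≥ 2.
k = 2 works: Mon-PM→Ferraro+Zhao, Tue-AM→Singh, Tue-PM→Singh, Wed-AM→Farahani, Wed-PM→Kahale, Thu-AM→Kahale, Thu-PM→Mbeki, Fri-AM→Farahani, Fri-PM→Delgado, Sat-AM→Ferraro+Mbeki.
Loads: Farahani 2, Kahale 2, Delgado 1, Ferraro 2, Singh 2, Mbeki 2, Zhao 1 — all ≤ 2.

2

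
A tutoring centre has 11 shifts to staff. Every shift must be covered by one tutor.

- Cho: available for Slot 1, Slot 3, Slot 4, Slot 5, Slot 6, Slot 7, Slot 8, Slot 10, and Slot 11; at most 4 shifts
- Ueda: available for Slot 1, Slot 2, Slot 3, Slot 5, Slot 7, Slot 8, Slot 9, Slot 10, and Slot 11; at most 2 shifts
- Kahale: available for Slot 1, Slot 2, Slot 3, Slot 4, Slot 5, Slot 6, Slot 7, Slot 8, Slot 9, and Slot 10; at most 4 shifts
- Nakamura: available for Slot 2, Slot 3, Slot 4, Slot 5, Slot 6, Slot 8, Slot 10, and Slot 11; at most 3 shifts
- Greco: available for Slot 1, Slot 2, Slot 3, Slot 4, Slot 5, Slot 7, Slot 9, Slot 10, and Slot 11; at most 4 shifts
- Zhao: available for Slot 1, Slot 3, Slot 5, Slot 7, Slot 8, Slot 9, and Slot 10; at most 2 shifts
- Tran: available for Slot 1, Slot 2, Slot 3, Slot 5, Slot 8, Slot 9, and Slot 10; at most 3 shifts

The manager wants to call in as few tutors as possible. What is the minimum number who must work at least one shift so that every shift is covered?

3

11 slots to fill and no one can take more than 4, so at least ⌈11/4⌉ = 3 tutors are needed.
Cho, Kahale, and Nakamura alone can cover everything: Slot 1→Cho, Slot 2→Kahale, Slot 3→Cho, Slot 4→Kahale, Slot 5→Kahale, Slot 6→Nakamura, Slot 7→Cho, Slot 8→Nakamura, Slot 9→Kahale, Slot 10→Nakamura, Slot 11→Cho.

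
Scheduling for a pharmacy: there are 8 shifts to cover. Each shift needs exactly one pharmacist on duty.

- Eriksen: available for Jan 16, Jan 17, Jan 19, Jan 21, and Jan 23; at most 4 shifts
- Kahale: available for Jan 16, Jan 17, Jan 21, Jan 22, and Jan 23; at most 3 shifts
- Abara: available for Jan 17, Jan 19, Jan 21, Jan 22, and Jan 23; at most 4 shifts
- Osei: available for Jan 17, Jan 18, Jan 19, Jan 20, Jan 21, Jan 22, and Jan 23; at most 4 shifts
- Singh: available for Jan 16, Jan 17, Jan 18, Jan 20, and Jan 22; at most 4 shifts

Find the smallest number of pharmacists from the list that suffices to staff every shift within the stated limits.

2

8 slots to fill and no one can take more than 4, so at least ⌈8/4⌉ = 2 pharmacists are needed.
Eriksen and Osei alone can cover everything: Jan 16→Eriksen, Jan 17→Eriksen, Jan 18→Osei, Jan 19→Eriksen, Jan 20→Osei, Jan 21→Eriksen, Jan 22→Osei, Jan 23→Osei.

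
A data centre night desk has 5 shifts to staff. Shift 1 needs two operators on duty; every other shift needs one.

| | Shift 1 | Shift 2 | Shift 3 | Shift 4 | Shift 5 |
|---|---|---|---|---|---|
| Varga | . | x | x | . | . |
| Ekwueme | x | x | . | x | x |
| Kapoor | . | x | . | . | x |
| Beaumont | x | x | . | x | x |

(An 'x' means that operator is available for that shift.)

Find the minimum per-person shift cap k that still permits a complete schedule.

With 4 operators and 6 worker-slots to fill, someone must work at least ⌈6/4⌉ = 2 shifts, so k ≥ 2.
k = 2 works: Shift 1→Ekwueme+Beaumont, Shift 2→Varga, Shift 3→Varga, Shift 4→Ekwueme, Shift 5→Kapoor.
Loads: Varga 2, Ekwueme 2, Kapoor 1, Beaumont 1 — all ≤ 2.

2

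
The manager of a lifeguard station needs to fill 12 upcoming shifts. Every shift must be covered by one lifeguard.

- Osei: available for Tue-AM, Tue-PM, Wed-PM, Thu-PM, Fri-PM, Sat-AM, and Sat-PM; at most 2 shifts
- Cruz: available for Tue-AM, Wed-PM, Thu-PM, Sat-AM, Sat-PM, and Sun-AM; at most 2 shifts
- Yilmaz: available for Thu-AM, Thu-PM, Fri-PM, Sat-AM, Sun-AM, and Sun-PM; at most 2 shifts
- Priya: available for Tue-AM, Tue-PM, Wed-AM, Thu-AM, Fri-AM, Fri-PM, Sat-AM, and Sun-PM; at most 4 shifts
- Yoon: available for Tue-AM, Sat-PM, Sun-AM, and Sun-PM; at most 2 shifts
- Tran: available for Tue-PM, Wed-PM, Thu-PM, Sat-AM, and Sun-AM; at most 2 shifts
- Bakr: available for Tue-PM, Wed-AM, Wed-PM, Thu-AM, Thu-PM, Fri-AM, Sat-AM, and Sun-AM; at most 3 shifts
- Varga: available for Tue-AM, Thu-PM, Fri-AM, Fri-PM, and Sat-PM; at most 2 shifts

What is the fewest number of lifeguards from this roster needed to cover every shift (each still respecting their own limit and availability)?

5

12 slots to fill and no one can take more than 4, so at least ⌈12/4⌉ = 3 lifeguards are needed.
Any 4 lifeguards together have capacity at most 4+3+2+2 = 11 < 12 slots, so 4 can never suffice.
Osei, Cruz, Yilmaz, Priya, and Yoon alone can cover everything: Tue-AM→Yoon, Tue-PM→Osei, Wed-AM→Priya, Wed-PM→Osei, Thu-AM→Yilmaz, Thu-PM→Cruz, Fri-AM→Priya, Fri-PM→Yilmaz, Sat-AM→Priya, Sat-PM→Cruz, Sun-AM→Yoon, Sun-PM→Priya.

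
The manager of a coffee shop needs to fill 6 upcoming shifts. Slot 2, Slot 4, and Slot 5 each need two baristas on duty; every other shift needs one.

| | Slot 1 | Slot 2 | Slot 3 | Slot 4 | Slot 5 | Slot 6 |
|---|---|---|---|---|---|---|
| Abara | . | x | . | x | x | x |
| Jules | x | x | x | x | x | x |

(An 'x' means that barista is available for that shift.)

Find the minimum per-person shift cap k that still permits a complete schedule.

With 2 baristas and 9 worker-slots to fill, someone must work at least ⌈9/2⌉ = 5 shifts, so k ≥ 5.
k = 5 works: Slot 1→Jules, Slot 2→Abara+Jules, Slot 3→Jules, Slot 4→Abara+Jules, Slot 5→Abara+Jules, Slot 6→Abara.
Loads: Abara 4, Jules 5 — all ≤ 5.

5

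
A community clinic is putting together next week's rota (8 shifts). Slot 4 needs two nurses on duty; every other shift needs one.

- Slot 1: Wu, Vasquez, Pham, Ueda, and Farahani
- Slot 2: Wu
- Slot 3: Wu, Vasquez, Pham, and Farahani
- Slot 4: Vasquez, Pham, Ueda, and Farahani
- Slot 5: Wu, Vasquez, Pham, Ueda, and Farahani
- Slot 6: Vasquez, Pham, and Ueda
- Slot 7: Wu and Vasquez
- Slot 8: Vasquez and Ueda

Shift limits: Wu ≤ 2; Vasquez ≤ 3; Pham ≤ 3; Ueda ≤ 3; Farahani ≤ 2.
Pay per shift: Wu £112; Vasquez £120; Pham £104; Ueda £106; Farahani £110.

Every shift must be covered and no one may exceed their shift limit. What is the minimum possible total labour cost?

Slot 2 can only be covered by Wu, so that assignment is forced.
Picking the cheapest available nurse for each shift independently would cost £956, but that ignores the shift limits.
An optimal schedule: Slot 1→Pham, Slot 2→Wu, Slot 3→Pham, Slot 4→Ueda+Farahani, Slot 5→Ueda, Slot 6→Pham, Slot 7→Wu, Slot 8→Ueda.
Total: 104 + 112 + 104 + 106 + 110 + 106 + 104 + 112 + 106 = £964.

£964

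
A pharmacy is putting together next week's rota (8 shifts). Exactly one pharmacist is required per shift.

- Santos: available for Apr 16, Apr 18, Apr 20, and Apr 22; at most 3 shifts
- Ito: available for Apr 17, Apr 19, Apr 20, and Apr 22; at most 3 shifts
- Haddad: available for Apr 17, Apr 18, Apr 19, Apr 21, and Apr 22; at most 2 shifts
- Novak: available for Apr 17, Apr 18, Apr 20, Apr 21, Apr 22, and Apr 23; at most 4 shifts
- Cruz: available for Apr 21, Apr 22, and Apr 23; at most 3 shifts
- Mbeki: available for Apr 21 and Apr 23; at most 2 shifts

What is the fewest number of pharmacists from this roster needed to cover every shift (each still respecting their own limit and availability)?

3

8 slots to fill and no one can take more than 4, so at least ⌈8/4⌉ = 2 pharmacists are needed.
Any 2 pharmacists together have capacity at most 4+3 = 7 < 8 slots, so 2 can never suffice.
Santos, Ito, and Novak alone can cover everything: Apr 16→Santos, Apr 17→Ito, Apr 18→Santos, Apr 19→Ito, Apr 20→Santos, Apr 21→Novak, Apr 22→Ito, Apr 23→Novak.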